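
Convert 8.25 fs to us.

0.00000000825 us

femto = 1e-15, micro = 1e-6; factor is 1e-9.
8.25 × 1e-9 = 0.00000000825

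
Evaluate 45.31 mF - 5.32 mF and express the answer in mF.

39.99 mF

In mF:
  45.31 mF → 45.31
  5.32 mF → 5.32
Difference: 45.31 - 5.32 = 39.99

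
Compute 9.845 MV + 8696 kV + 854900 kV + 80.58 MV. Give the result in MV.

954.021 MV

In MV:
  9.845 MV → 9.845
  8696 kV = 8696e-3 MV = 8.696
  854900 kV = 854900e-3 MV = 854.9
  80.58 MV → 80.58
Sum: 9.845 + 8.696 + 854.9 + 80.58 = 954.021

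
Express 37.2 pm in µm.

0.0000372 µm

pico = 10⁻¹², micro = 10⁻⁶; factor is 10⁻⁶.
37.2 × 10⁻⁶ = 0.0000372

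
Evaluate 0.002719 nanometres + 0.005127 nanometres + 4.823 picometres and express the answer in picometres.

12.669 picometres

In picometres:
  0.002719 nanometres = 0.002719 × 10³ picometres = 2.719
  0.005127 nanometres = 0.005127 × 10³ picometres = 5.127
  4.823 picometres → 4.823
Sum: 2.719 + 5.127 + 4.823 = 12.669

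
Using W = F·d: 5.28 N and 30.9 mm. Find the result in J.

0.163152 J

5.28 × 30.9e-3 = 163.152e-3 J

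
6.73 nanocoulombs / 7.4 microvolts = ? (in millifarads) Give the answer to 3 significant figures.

(6.73 × 10^-9) / (7.4 × 10^-6) = 0.90946 × 10^-3 F

0.909 millifarads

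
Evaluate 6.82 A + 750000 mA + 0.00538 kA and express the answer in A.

In A:
  6.82 A → 6.82
  750000 mA = 750000 × 10⁻³ A = 750
  0.00538 kA = 0.00538 × 10³ A = 5.38
Sum: 6.82 + 750 + 5.38 = 762.2

762.2 A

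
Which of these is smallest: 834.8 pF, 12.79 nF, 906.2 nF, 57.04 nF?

834.8 pF

834.8 pF = 0.0000000008348 F
12.79 nF = 0.00000001279 F
906.2 nF = 0.0000009062 F
57.04 nF = 0.00000005704 F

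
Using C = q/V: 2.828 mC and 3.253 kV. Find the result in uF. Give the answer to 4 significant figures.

(2.828 × 10⁻³) / (3.253 × 10³) = 0.869351 × 10⁻⁶ F

0.8694 uF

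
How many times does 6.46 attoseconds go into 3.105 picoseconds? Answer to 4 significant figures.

480700

(3.105 × 10^-12) / (6.46 × 10^-18) = 0.48065 × 10^6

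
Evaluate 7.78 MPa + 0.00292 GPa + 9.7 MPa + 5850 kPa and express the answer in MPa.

In MPa:
  7.78 MPa → 7.78
  0.00292 GPa = 0.00292 × 10³ MPa = 2.92
  9.7 MPa → 9.7
  5850 kPa = 5850 × 10⁻³ MPa = 5.85
Sum: 7.78 + 2.92 + 9.7 + 5.85 = 26.25

26.25 MPa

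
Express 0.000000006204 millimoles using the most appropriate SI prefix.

= 6.204e-12 moles; 1e-12 is pico.

6.204 picomoles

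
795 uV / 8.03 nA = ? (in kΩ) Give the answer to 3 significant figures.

99.0 kΩ

(795 × 10^-6) / (8.03 × 10^-9) = 99.004 × 10^3 Ω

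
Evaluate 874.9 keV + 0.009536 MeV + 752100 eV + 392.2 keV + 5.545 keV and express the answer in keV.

In keV:
  874.9 keV → 874.9
  0.009536 MeV = 0.009536 × 10^3 keV = 9.536
  752100 eV = 752100 × 10^-3 keV = 752.1
  392.2 keV → 392.2
  5.545 keV → 5.545
Sum: 874.9 + 9.536 + 752.1 + 392.2 + 5.545 = 2034.281

2034.281 keV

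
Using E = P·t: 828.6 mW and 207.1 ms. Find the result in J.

0.17160306 J

828.6 × 10^-3 × 207.1 × 10^-3 = 171603.06 × 10^-6 J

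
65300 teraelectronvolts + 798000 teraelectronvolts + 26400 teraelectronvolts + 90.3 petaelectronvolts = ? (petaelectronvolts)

In petaelectronvolts:
  65300 teraelectronvolts = 65300e-3 petaelectronvolts = 65.3
  798000 teraelectronvolts = 798000e-3 petaelectronvolts = 798
  26400 teraelectronvolts = 26400e-3 petaelectronvolts = 26.4
  90.3 petaelectronvolts → 90.3
Sum: 65.3 + 798 + 26.4 + 90.3 = 980

980 petaelectronvolts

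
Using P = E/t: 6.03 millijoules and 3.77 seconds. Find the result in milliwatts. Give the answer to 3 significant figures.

(6.03e-3) / (3.77) = 1.5995e-3 W

1.60 milliwatts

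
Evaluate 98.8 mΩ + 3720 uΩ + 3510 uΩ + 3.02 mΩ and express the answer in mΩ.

In mΩ:
  98.8 mΩ → 98.8
  3720 uΩ = 3720e-3 mΩ = 3.72
  3510 uΩ = 3510e-3 mΩ = 3.51
  3.02 mΩ → 3.02
Sum: 98.8 + 3.72 + 3.51 + 3.02 = 109.05

109.05 mΩ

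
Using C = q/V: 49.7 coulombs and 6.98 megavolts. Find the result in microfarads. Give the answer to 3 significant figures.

7.12 microfarads

(49.7) / (6.98e6) = 7.1203e-6 F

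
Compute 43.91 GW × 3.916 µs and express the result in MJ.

43.91 × 10^9 × 3.916 × 10^-6 = 171.95156 × 10^3 J

0.17195156 MJ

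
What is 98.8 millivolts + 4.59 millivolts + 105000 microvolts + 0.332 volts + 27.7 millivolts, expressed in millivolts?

In millivolts:
  98.8 millivolts → 98.8
  4.59 millivolts → 4.59
  105000 microvolts = 105000 × 10^-3 millivolts = 105
  0.332 volts = 0.332 × 10^3 millivolts = 332
  27.7 millivolts → 27.7
Sum: 98.8 + 4.59 + 105 + 332 + 27.7 = 568.09

568.09 millivolts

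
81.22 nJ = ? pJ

nano = 1e-9, pico = 1e-12; factor is 1e3.
81.22 × 1e3 = 81220

81220 pJ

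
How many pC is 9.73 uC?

9730000 pC

micro = 10⁻⁶, pico = 10⁻¹²; factor is 10⁶.
9.73 × 10⁶ = 9730000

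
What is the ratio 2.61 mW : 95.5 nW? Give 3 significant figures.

27300

(2.61 × 10^-3) / (95.5 × 10^-9) = 0.02733 × 10^6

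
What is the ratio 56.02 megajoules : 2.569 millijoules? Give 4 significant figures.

21810000000

(56.02 × 10⁶) / (2.569 × 10⁻³) = 21.806 × 10⁹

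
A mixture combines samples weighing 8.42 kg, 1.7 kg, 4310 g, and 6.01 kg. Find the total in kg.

In kg:
  8.42 kg → 8.42
  1.7 kg → 1.7
  4310 g = 4310e-3 kg = 4.31
  6.01 kg → 6.01
Sum: 8.42 + 1.7 + 4.31 + 6.01 = 20.44

20.44 kg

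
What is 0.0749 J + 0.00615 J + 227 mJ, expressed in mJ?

308.05 mJ

In mJ:
  0.0749 J = 0.0749e3 mJ = 74.9
  0.00615 J = 0.00615e3 mJ = 6.15
  227 mJ → 227
Sum: 74.9 + 6.15 + 227 = 308.05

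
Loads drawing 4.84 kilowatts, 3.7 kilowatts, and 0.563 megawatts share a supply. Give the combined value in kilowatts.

In kilowatts:
  4.84 kilowatts → 4.84
  3.7 kilowatts → 3.7
  0.563 megawatts = 0.563 × 10^3 kilowatts = 563
Sum: 4.84 + 3.7 + 563 = 571.54

571.54 kilowatts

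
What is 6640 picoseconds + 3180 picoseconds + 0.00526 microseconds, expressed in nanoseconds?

In nanoseconds:
  6640 picoseconds = 6640e-3 nanoseconds = 6.64
  3180 picoseconds = 3180e-3 nanoseconds = 3.18
  0.00526 microseconds = 0.00526e3 nanoseconds = 5.26
Sum: 6.64 + 3.18 + 5.26 = 15.08

15.08 nanoseconds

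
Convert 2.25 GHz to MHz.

giga = 10^9, mega = 10^6; factor is 10^3.
2.25 × 10^3 = 2250

2250 MHz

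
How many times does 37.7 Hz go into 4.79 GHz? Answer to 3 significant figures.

(4.79 × 10⁹) / (37.7) = 0.1271 × 10⁹

127000000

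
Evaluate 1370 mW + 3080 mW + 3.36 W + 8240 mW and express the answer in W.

In W:
  1370 mW = 1370 × 10⁻³ W = 1.37
  3080 mW = 3080 × 10⁻³ W = 3.08
  3.36 W → 3.36
  8240 mW = 8240 × 10⁻³ W = 8.24
Sum: 1.37 + 3.08 + 3.36 + 8.24 = 16.05

16.05 W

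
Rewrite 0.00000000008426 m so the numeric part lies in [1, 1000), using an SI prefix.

= 84.26e-12 m; 1e-12 is pico.

84.26 pm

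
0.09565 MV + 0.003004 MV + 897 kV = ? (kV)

In kV:
  0.09565 MV = 0.09565 × 10^3 kV = 95.65
  0.003004 MV = 0.003004 × 10^3 kV = 3.004
  897 kV → 897
Sum: 95.65 + 3.004 + 897 = 995.654

995.654 kV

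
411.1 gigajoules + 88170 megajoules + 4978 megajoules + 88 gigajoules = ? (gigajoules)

In gigajoules:
  411.1 gigajoules → 411.1
  88170 megajoules = 88170e-3 gigajoules = 88.17
  4978 megajoules = 4978e-3 gigajoules = 4.978
  88 gigajoules → 88
Sum: 411.1 + 88.17 + 4.978 + 88 = 592.248

592.248 gigajoules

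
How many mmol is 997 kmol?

997000000 mmol

kilo = 1e3, milli = 1e-3; factor is 1e6.
997 × 1e6 = 997000000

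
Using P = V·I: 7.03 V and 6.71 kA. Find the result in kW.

47.1713 kW

7.03 × 6.71 × 10³ = 47.1713 × 10³ W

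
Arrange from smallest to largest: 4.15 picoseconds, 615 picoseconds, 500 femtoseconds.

500 femtoseconds < 4.15 picoseconds < 615 picoseconds

4.15 picoseconds = 0.00000000000415 seconds
615 picoseconds = 0.000000000615 seconds
500 femtoseconds = 0.0000000000005 seconds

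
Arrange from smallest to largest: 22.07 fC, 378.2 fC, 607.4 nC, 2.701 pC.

22.07 fC < 378.2 fC < 2.701 pC < 607.4 nC

22.07 fC = 0.00000000000002207 C
378.2 fC = 0.0000000000003782 C
607.4 nC = 0.0000006074 C
2.701 pC = 0.000000000002701 C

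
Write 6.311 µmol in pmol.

6311000 pmol

micro = 10⁻⁶, pico = 10⁻¹²; factor is 10⁶.
6.311 × 10⁶ = 6311000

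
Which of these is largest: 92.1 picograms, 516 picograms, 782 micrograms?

92.1 picograms = 0.0000000000921 grams
516 picograms = 0.000000000516 grams
782 micrograms = 0.000782 grams

782 micrograms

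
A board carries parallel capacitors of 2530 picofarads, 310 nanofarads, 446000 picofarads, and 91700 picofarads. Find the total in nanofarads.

In nanofarads:
  2530 picofarads = 2530e-3 nanofarads = 2.53
  310 nanofarads → 310
  446000 picofarads = 446000e-3 nanofarads = 446
  91700 picofarads = 91700e-3 nanofarads = 91.7
Sum: 2.53 + 310 + 446 + 91.7 = 850.23

850.23 nanofarads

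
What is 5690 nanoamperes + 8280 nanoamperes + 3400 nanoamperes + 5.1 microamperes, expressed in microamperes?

In microamperes:
  5690 nanoamperes = 5690 × 10⁻³ microamperes = 5.69
  8280 nanoamperes = 8280 × 10⁻³ microamperes = 8.28
  3400 nanoamperes = 3400 × 10⁻³ microamperes = 3.4
  5.1 microamperes → 5.1
Sum: 5.69 + 8.28 + 3.4 + 5.1 = 22.47

22.47 microamperes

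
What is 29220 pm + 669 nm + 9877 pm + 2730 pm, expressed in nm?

710.827 nm

In nm:
  29220 pm = 29220e-3 nm = 29.22
  669 nm → 669
  9877 pm = 9877e-3 nm = 9.877
  2730 pm = 2730e-3 nm = 2.73
Sum: 29.22 + 669 + 9.877 + 2.73 = 710.827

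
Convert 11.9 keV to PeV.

kilo = 1e3, peta = 1e15; factor is 1e-12.
11.9 × 1e-12 = 0.0000000000119

0.0000000000119 PeV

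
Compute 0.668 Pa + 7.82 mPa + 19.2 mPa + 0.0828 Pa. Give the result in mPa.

777.82 mPa

In mPa:
  0.668 Pa = 0.668e3 mPa = 668
  7.82 mPa → 7.82
  19.2 mPa → 19.2
  0.0828 Pa = 0.0828e3 mPa = 82.8
Sum: 668 + 7.82 + 19.2 + 82.8 = 777.82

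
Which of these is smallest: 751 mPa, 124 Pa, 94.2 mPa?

94.2 mPa

751 mPa = 0.751 Pa
124 Pa = 124 Pa
94.2 mPa = 0.0942 Pa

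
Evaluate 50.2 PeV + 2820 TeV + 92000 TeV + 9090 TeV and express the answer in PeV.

154.11 PeV

In PeV:
  50.2 PeV → 50.2
  2820 TeV = 2820 × 10⁻³ PeV = 2.82
  92000 TeV = 92000 × 10⁻³ PeV = 92
  9090 TeV = 9090 × 10⁻³ PeV = 9.09
Sum: 50.2 + 2.82 + 92 + 9.09 = 154.11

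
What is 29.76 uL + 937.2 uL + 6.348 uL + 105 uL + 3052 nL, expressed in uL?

In uL:
  29.76 uL → 29.76
  937.2 uL → 937.2
  6.348 uL → 6.348
  105 uL → 105
  3052 nL = 3052e-3 uL = 3.052
Sum: 29.76 + 937.2 + 6.348 + 105 + 3.052 = 1081.36

1081.36 uL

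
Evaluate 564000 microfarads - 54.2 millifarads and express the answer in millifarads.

509.8 millifarads

In millifarads:
  564000 microfarads = 564000 × 10^-3 millifarads = 564
  54.2 millifarads → 54.2
Difference: 564 - 54.2 = 509.8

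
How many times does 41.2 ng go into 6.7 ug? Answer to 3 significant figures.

163

(6.7 × 10^-6) / (41.2 × 10^-9) = 0.1626 × 10^3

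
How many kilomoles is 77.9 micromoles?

micro = 10^-6, kilo = 10^3; factor is 10^-9.
77.9 × 10^-9 = 0.0000000779

0.0000000779 kilomoles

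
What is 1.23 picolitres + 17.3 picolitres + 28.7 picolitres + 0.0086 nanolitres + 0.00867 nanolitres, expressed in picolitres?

64.5 picolitres

In picolitres:
  1.23 picolitres → 1.23
  17.3 picolitres → 17.3
  28.7 picolitres → 28.7
  0.0086 nanolitres = 0.0086 × 10³ picolitres = 8.6
  0.00867 nanolitres = 0.00867 × 10³ picolitres = 8.67
Sum: 1.23 + 17.3 + 28.7 + 8.6 + 8.67 = 64.5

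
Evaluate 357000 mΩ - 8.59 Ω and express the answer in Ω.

348.41 Ω

In Ω:
  357000 mΩ = 357000 × 10^-3 Ω = 357
  8.59 Ω → 8.59
Difference: 357 - 8.59 = 348.41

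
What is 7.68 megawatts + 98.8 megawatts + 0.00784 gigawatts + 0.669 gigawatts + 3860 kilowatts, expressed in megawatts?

In megawatts:
  7.68 megawatts → 7.68
  98.8 megawatts → 98.8
  0.00784 gigawatts = 0.00784e3 megawatts = 7.84
  0.669 gigawatts = 0.669e3 megawatts = 669
  3860 kilowatts = 3860e-3 megawatts = 3.86
Sum: 7.68 + 98.8 + 7.84 + 669 + 3.86 = 787.18

787.18 megawatts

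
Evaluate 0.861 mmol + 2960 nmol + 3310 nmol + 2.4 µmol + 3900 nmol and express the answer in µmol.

In µmol:
  0.861 mmol = 0.861 × 10³ µmol = 861
  2960 nmol = 2960 × 10⁻³ µmol = 2.96
  3310 nmol = 3310 × 10⁻³ µmol = 3.31
  2.4 µmol → 2.4
  3900 nmol = 3900 × 10⁻³ µmol = 3.9
Sum: 861 + 2.96 + 3.31 + 2.4 + 3.9 = 873.57

873.57 µmol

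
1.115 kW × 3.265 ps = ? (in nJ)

3.640475 nJ

1.115 × 10^3 × 3.265 × 10^-12 = 3.640475 × 10^-9 J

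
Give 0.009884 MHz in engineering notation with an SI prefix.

= 9.884 × 10^3 Hz; 10^3 is kilo.

9.884 kHz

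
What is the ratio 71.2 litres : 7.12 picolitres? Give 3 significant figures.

(71.2) / (7.12e-12) = 10e12

10000000000000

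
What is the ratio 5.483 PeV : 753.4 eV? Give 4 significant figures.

(5.483e15) / (753.4) = 0.0072777e15

7278000000000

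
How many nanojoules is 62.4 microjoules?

62400 nanojoules

micro = 10^-6, nano = 10^-9; factor is 10^3.
62.4 × 10^3 = 62400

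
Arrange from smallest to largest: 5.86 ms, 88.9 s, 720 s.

5.86 ms = 0.00586 s
88.9 s = 88.9 s
720 s = 720 s

5.86 ms < 88.9 s < 720 s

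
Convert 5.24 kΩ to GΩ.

kilo = 1e3, giga = 1e9; factor is 1e-6.
5.24 × 1e-6 = 0.00000524

0.00000524 GΩ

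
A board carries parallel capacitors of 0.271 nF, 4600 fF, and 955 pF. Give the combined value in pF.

In pF:
  0.271 nF = 0.271e3 pF = 271
  4600 fF = 4600e-3 pF = 4.6
  955 pF → 955
Sum: 271 + 4.6 + 955 = 1230.6

1230.6 pF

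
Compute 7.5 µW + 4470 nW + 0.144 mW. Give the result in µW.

155.97 µW

In µW:
  7.5 µW → 7.5
  4470 nW = 4470 × 10^-3 µW = 4.47
  0.144 mW = 0.144 × 10^3 µW = 144
Sum: 7.5 + 4.47 + 144 = 155.97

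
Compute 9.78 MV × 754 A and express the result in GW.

9.78e6 × 754 = 7374.12e6 W

7.37412 GW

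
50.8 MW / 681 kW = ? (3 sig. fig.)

74.6

(50.8e6) / (681e3) = 0.0746e3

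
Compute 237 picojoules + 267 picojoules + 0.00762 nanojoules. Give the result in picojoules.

511.62 picojoules

In picojoules:
  237 picojoules → 237
  267 picojoules → 267
  0.00762 nanojoules = 0.00762 × 10^3 picojoules = 7.62
Sum: 237 + 267 + 7.62 = 511.62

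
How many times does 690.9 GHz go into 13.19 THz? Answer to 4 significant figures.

19.09

(13.19 × 10^12) / (690.9 × 10^9) = 0.019091 × 10^3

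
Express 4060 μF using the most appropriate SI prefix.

4.06 mF

= 4.06 × 10⁻³ F; 10⁻³ is milli.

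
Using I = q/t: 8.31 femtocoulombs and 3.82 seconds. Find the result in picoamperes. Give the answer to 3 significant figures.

0.00218 picoamperes

(8.31e-15) / (3.82) = 2.1754e-15 A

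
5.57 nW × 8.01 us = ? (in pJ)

5.57e-9 × 8.01e-6 = 44.6157e-15 J

0.0446157 pJ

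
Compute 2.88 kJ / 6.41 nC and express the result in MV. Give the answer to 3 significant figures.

449000 MV

(2.88e3) / (6.41e-9) = 0.4493e12 V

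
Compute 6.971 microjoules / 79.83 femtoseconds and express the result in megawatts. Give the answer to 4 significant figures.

87.32 megawatts

(6.971 × 10⁻⁶) / (79.83 × 10⁻¹⁵) = 0.0873231 × 10⁹ W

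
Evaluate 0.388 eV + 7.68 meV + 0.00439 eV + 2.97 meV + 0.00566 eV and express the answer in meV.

408.7 meV

In meV:
  0.388 eV = 0.388 × 10^3 meV = 388
  7.68 meV → 7.68
  0.00439 eV = 0.00439 × 10^3 meV = 4.39
  2.97 meV → 2.97
  0.00566 eV = 0.00566 × 10^3 meV = 5.66
Sum: 388 + 7.68 + 4.39 + 2.97 + 5.66 = 408.7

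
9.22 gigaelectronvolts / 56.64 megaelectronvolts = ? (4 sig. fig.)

162.8

(9.22e9) / (56.64e6) = 0.16278e3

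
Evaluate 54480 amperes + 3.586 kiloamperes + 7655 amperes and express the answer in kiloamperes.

In kiloamperes:
  54480 amperes = 54480 × 10^-3 kiloamperes = 54.48
  3.586 kiloamperes → 3.586
  7655 amperes = 7655 × 10^-3 kiloamperes = 7.655
Sum: 54.48 + 3.586 + 7.655 = 65.721

65.721 kiloamperes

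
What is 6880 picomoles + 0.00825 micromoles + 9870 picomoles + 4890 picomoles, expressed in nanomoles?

29.89 nanomoles

In nanomoles:
  6880 picomoles = 6880 × 10⁻³ nanomoles = 6.88
  0.00825 micromoles = 0.00825 × 10³ nanomoles = 8.25
  9870 picomoles = 9870 × 10⁻³ nanomoles = 9.87
  4890 picomoles = 4890 × 10⁻³ nanomoles = 4.89
Sum: 6.88 + 8.25 + 9.87 + 4.89 = 29.89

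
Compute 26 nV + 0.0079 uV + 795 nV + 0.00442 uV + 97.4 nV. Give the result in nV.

930.72 nV

In nV:
  26 nV → 26
  0.0079 uV = 0.0079 × 10^3 nV = 7.9
  795 nV → 795
  0.00442 uV = 0.00442 × 10^3 nV = 4.42
  97.4 nV → 97.4
Sum: 26 + 7.9 + 795 + 4.42 + 97.4 = 930.72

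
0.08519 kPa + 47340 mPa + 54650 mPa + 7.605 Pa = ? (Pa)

In Pa:
  0.08519 kPa = 0.08519e3 Pa = 85.19
  47340 mPa = 47340e-3 Pa = 47.34
  54650 mPa = 54650e-3 Pa = 54.65
  7.605 Pa → 7.605
Sum: 85.19 + 47.34 + 54.65 + 7.605 = 194.785

194.785 Pa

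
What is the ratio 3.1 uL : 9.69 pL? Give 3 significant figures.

(3.1 × 10⁻⁶) / (9.69 × 10⁻¹²) = 0.3199 × 10⁶

320000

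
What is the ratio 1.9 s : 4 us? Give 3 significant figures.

(1.9) / (4 × 10^-6) = 0.475 × 10^6

475000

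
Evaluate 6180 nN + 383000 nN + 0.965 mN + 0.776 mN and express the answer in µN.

In µN:
  6180 nN = 6180e-3 µN = 6.18
  383000 nN = 383000e-3 µN = 383
  0.965 mN = 0.965e3 µN = 965
  0.776 mN = 0.776e3 µN = 776
Sum: 6.18 + 383 + 965 + 776 = 2130.18

2130.18 µN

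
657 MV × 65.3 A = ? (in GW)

657e6 × 65.3 = 42902.1e6 W

42.9021 GW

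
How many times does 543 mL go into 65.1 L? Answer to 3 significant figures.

120

(65.1) / (543 × 10⁻³) = 0.1199 × 10³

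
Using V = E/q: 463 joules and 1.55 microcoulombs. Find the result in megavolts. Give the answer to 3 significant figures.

299 megavolts

(463) / (1.55 × 10⁻⁶) = 298.71 × 10⁶ V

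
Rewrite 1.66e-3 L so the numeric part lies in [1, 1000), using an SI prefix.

1.66 mL

= 1.66e-3 L; 1e-3 is milli.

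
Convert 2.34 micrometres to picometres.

micro = 10⁻⁶, pico = 10⁻¹²; factor is 10⁶.
2.34 × 10⁶ = 2340000

2340000 picometres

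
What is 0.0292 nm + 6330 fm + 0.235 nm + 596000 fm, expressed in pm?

In pm:
  0.0292 nm = 0.0292e3 pm = 29.2
  6330 fm = 6330e-3 pm = 6.33
  0.235 nm = 0.235e3 pm = 235
  596000 fm = 596000e-3 pm = 596
Sum: 29.2 + 6.33 + 235 + 596 = 866.53

866.53 pm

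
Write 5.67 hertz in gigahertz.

(no prefix) = 10^0, giga = 10^9; factor is 10^-9.
5.67 × 10^-9 = 0.00000000567

0.00000000567 gigahertz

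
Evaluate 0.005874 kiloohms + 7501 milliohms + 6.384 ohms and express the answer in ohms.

In ohms:
  0.005874 kiloohms = 0.005874 × 10^3 ohms = 5.874
  7501 milliohms = 7501 × 10^-3 ohms = 7.501
  6.384 ohms → 6.384
Sum: 5.874 + 7.501 + 6.384 = 19.759

19.759 ohms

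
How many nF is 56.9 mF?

milli = 1e-3, nano = 1e-9; factor is 1e6.
56.9 × 1e6 = 56900000

56900000 nF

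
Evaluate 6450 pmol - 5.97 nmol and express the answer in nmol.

In nmol:
  6450 pmol = 6450 × 10⁻³ nmol = 6.45
  5.97 nmol → 5.97
Difference: 6.45 - 5.97 = 0.48

0.48 nmol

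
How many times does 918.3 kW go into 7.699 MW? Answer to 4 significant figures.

8.384

(7.699 × 10⁶) / (918.3 × 10³) = 0.008384 × 10³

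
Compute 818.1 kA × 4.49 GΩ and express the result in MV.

818.1 × 10^3 × 4.49 × 10^9 = 3673.269 × 10^12 V

3673269000 MV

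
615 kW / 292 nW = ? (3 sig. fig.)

(615 × 10^3) / (292 × 10^-9) = 2.106 × 10^12

2110000000000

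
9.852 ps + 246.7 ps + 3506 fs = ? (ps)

260.058 ps

In ps:
  9.852 ps → 9.852
  246.7 ps → 246.7
  3506 fs = 3506e-3 ps = 3.506
Sum: 9.852 + 246.7 + 3.506 = 260.058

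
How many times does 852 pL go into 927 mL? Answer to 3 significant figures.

(927e-3) / (852e-12) = 1.088e9

1090000000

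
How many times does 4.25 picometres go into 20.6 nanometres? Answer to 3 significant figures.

(20.6e-9) / (4.25e-12) = 4.847e3

4850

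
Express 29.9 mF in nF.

29900000 nF

milli = 10^-3, nano = 10^-9; factor is 10^6.
29.9 × 10^6 = 29900000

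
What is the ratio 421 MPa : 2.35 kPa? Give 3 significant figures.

179000

(421e6) / (2.35e3) = 179.1e3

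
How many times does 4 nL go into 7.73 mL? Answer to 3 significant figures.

(7.73 × 10⁻³) / (4 × 10⁻⁹) = 1.932 × 10⁶

1930000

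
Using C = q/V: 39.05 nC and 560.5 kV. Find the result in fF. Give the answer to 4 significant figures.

69.67 fF

(39.05 × 10⁻⁹) / (560.5 × 10³) = 0.0696699 × 10⁻¹² F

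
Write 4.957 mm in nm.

milli = 1e-3, nano = 1e-9; factor is 1e6.
4.957 × 1e6 = 4957000

4957000 nm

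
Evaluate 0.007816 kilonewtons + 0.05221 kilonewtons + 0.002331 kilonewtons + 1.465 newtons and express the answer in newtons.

In newtons:
  0.007816 kilonewtons = 0.007816e3 newtons = 7.816
  0.05221 kilonewtons = 0.05221e3 newtons = 52.21
  0.002331 kilonewtons = 0.002331e3 newtons = 2.331
  1.465 newtons → 1.465
Sum: 7.816 + 52.21 + 2.331 + 1.465 = 63.822

63.822 newtons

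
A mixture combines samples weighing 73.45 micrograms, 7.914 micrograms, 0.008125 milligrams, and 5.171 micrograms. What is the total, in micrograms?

94.66 micrograms

In micrograms:
  73.45 micrograms → 73.45
  7.914 micrograms → 7.914
  0.008125 milligrams = 0.008125 × 10^3 micrograms = 8.125
  5.171 micrograms → 5.171
Sum: 73.45 + 7.914 + 8.125 + 5.171 = 94.66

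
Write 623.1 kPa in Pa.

623100 Pa

kilo = 10³, (no prefix) = 10⁰; factor is 10³.
623.1 × 10³ = 623100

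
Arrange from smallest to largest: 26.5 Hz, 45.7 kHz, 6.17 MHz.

26.5 Hz = 26.5 Hz
45.7 kHz = 45700 Hz
6.17 MHz = 6170000 Hz

26.5 Hz < 45.7 kHz < 6.17 MHz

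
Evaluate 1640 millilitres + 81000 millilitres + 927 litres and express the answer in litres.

1009.64 litres

In litres:
  1640 millilitres = 1640 × 10⁻³ litres = 1.64
  81000 millilitres = 81000 × 10⁻³ litres = 81
  927 litres → 927
Sum: 1.64 + 81 + 927 = 1009.64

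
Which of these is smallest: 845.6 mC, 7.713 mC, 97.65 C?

7.713 mC

845.6 mC = 0.8456 C
7.713 mC = 0.007713 C
97.65 C = 97.65 C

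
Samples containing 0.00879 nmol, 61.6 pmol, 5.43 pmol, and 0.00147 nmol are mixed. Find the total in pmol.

In pmol:
  0.00879 nmol = 0.00879 × 10^3 pmol = 8.79
  61.6 pmol → 61.6
  5.43 pmol → 5.43
  0.00147 nmol = 0.00147 × 10^3 pmol = 1.47
Sum: 8.79 + 61.6 + 5.43 + 1.47 = 77.29

77.29 pmol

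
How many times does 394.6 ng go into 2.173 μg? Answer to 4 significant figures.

(2.173 × 10^-6) / (394.6 × 10^-9) = 0.0055068 × 10^3

5.507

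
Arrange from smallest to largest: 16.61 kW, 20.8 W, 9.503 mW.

16.61 kW = 16610 W
20.8 W = 20.8 W
9.503 mW = 0.009503 W

9.503 mW < 20.8 W < 16.61 kW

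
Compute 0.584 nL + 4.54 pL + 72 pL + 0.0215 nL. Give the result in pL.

682.04 pL

In pL:
  0.584 nL = 0.584e3 pL = 584
  4.54 pL → 4.54
  72 pL → 72
  0.0215 nL = 0.0215e3 pL = 21.5
Sum: 584 + 4.54 + 72 + 21.5 = 682.04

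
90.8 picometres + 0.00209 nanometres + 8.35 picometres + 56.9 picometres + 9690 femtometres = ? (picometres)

In picometres:
  90.8 picometres → 90.8
  0.00209 nanometres = 0.00209 × 10³ picometres = 2.09
  8.35 picometres → 8.35
  56.9 picometres → 56.9
  9690 femtometres = 9690 × 10⁻³ picometres = 9.69
Sum: 90.8 + 2.09 + 8.35 + 56.9 + 9.69 = 167.83

167.83 picometres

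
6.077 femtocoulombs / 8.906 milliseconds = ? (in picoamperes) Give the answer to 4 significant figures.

0.6823 picoamperes

(6.077 × 10^-15) / (8.906 × 10^-3) = 0.682349 × 10^-12 A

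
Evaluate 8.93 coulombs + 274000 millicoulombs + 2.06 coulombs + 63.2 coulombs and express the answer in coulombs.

348.19 coulombs

In coulombs:
  8.93 coulombs → 8.93
  274000 millicoulombs = 274000 × 10^-3 coulombs = 274
  2.06 coulombs → 2.06
  63.2 coulombs → 63.2
Sum: 8.93 + 274 + 2.06 + 63.2 = 348.19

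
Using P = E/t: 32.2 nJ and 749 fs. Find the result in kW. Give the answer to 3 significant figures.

(32.2 × 10^-9) / (749 × 10^-15) = 0.042991 × 10^6 W

43.0 kW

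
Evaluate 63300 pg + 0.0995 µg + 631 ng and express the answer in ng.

In ng:
  63300 pg = 63300 × 10^-3 ng = 63.3
  0.0995 µg = 0.0995 × 10^3 ng = 99.5
  631 ng → 631
Sum: 63.3 + 99.5 + 631 = 793.8

793.8 ng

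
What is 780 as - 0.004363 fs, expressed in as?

In as:
  780 as → 780
  0.004363 fs = 0.004363e3 as = 4.363
Difference: 780 - 4.363 = 775.637

775.637 as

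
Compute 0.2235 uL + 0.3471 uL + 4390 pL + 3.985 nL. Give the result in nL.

In nL:
  0.2235 uL = 0.2235e3 nL = 223.5
  0.3471 uL = 0.3471e3 nL = 347.1
  4390 pL = 4390e-3 nL = 4.39
  3.985 nL → 3.985
Sum: 223.5 + 347.1 + 4.39 + 3.985 = 578.975

578.975 nL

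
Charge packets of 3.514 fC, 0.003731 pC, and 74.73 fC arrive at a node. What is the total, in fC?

81.975 fC

In fC:
  3.514 fC → 3.514
  0.003731 pC = 0.003731e3 fC = 3.731
  74.73 fC → 74.73
Sum: 3.514 + 3.731 + 74.73 = 81.975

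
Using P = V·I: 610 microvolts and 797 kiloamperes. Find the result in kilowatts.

0.48617 kilowatts

610 × 10⁻⁶ × 797 × 10³ = 486170 × 10⁻³ W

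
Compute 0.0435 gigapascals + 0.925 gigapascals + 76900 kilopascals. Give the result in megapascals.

In megapascals:
  0.0435 gigapascals = 0.0435 × 10³ megapascals = 43.5
  0.925 gigapascals = 0.925 × 10³ megapascals = 925
  76900 kilopascals = 76900 × 10⁻³ megapascals = 76.9
Sum: 43.5 + 925 + 76.9 = 1045.4

1045.4 megapascals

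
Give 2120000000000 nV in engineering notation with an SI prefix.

= 2.12 × 10³ V; 10³ is kilo.

2.12 kV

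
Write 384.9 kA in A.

kilo = 10³, (no prefix) = 10⁰; factor is 10³.
384.9 × 10³ = 384900

384900 A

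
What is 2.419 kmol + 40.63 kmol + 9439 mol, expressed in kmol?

52.488 kmol

In kmol:
  2.419 kmol → 2.419
  40.63 kmol → 40.63
  9439 mol = 9439e-3 kmol = 9.439
Sum: 2.419 + 40.63 + 9.439 = 52.488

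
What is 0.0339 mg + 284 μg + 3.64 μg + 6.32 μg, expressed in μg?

In μg:
  0.0339 mg = 0.0339 × 10^3 μg = 33.9
  284 μg → 284
  3.64 μg → 3.64
  6.32 μg → 6.32
Sum: 33.9 + 284 + 3.64 + 6.32 = 327.86

327.86 μg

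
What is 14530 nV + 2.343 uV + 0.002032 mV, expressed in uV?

18.905 uV

In uV:
  14530 nV = 14530 × 10^-3 uV = 14.53
  2.343 uV → 2.343
  0.002032 mV = 0.002032 × 10^3 uV = 2.032
Sum: 14.53 + 2.343 + 2.032 = 18.905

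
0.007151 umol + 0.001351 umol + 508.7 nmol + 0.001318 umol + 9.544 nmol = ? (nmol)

In nmol:
  0.007151 umol = 0.007151 × 10^3 nmol = 7.151
  0.001351 umol = 0.001351 × 10^3 nmol = 1.351
  508.7 nmol → 508.7
  0.001318 umol = 0.001318 × 10^3 nmol = 1.318
  9.544 nmol → 9.544
Sum: 7.151 + 1.351 + 508.7 + 1.318 + 9.544 = 528.064

528.064 nmol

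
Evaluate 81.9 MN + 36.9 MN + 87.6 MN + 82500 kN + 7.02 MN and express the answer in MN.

In MN:
  81.9 MN → 81.9
  36.9 MN → 36.9
  87.6 MN → 87.6
  82500 kN = 82500 × 10⁻³ MN = 82.5
  7.02 MN → 7.02
Sum: 81.9 + 36.9 + 87.6 + 82.5 + 7.02 = 295.92

295.92 MN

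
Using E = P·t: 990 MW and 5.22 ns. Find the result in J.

990e6 × 5.22e-9 = 5167.8e-3 J

5.1678 J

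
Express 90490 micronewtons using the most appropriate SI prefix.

90.49 millinewtons

= 90.49 × 10^-3 newtons; 10^-3 is milli.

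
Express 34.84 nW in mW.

nano = 1e-9, milli = 1e-3; factor is 1e-6.
34.84 × 1e-6 = 0.00003484

0.00003484 mW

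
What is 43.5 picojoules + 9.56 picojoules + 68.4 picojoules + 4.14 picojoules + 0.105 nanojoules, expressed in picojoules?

In picojoules:
  43.5 picojoules → 43.5
  9.56 picojoules → 9.56
  68.4 picojoules → 68.4
  4.14 picojoules → 4.14
  0.105 nanojoules = 0.105 × 10³ picojoules = 105
Sum: 43.5 + 9.56 + 68.4 + 4.14 + 105 = 230.6

230.6 picojoules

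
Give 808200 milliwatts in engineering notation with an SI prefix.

808.2 watts

= 808.2 watts; mantissa already in [1, 1000).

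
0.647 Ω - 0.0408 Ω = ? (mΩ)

In mΩ:
  0.647 Ω = 0.647e3 mΩ = 647
  0.0408 Ω = 0.0408e3 mΩ = 40.8
Difference: 647 - 40.8 = 606.2

606.2 mΩ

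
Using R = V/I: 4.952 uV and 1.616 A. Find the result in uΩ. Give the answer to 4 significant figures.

3.064 uΩ

(4.952 × 10^-6) / (1.616) = 3.06436 × 10^-6 Ω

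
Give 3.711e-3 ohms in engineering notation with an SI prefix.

3.711 milliohms

= 3.711e-3 ohms; 1e-3 is milli.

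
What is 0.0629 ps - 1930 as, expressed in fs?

60.97 fs

In fs:
  0.0629 ps = 0.0629 × 10³ fs = 62.9
  1930 as = 1930 × 10⁻³ fs = 1.93
Difference: 62.9 - 1.93 = 60.97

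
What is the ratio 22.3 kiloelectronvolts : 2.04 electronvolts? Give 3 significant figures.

10900

(22.3 × 10^3) / (2.04) = 10.93 × 10^3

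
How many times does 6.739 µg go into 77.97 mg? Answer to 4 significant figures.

11570

(77.97 × 10^-3) / (6.739 × 10^-6) = 11.57 × 10^3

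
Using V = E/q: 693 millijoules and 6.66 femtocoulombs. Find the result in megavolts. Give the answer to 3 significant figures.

(693 × 10⁻³) / (6.66 × 10⁻¹⁵) = 104.05 × 10¹² V

104000000 megavolts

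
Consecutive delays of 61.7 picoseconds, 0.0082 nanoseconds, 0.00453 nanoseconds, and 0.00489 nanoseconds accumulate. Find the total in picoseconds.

79.32 picoseconds

In picoseconds:
  61.7 picoseconds → 61.7
  0.0082 nanoseconds = 0.0082 × 10^3 picoseconds = 8.2
  0.00453 nanoseconds = 0.00453 × 10^3 picoseconds = 4.53
  0.00489 nanoseconds = 0.00489 × 10^3 picoseconds = 4.89
Sum: 61.7 + 8.2 + 4.53 + 4.89 = 79.32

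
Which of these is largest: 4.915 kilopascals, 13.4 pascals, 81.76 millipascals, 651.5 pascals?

4.915 kilopascals = 4915 pascals
13.4 pascals = 13.4 pascals
81.76 millipascals = 0.08176 pascals
651.5 pascals = 651.5 pascals

4.915 kilopascals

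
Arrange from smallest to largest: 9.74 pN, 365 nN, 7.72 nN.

9.74 pN = 0.00000000000974 N
365 nN = 0.000000365 N
7.72 nN = 0.00000000772 N

9.74 pN < 7.72 nN < 365 nN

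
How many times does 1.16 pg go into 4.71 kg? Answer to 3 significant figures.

(4.71 × 10^3) / (1.16 × 10^-12) = 4.06 × 10^15

4060000000000000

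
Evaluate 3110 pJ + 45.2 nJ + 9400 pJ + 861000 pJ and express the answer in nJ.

In nJ:
  3110 pJ = 3110e-3 nJ = 3.11
  45.2 nJ → 45.2
  9400 pJ = 9400e-3 nJ = 9.4
  861000 pJ = 861000e-3 nJ = 861
Sum: 3.11 + 45.2 + 9.4 + 861 = 918.71

918.71 nJ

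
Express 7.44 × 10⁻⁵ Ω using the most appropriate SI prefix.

= 74.4 × 10⁻⁶ Ω; 10⁻⁶ is micro.

74.4 µΩ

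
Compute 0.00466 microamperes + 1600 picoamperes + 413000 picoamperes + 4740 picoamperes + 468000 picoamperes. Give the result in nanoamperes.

892 nanoamperes

In nanoamperes:
  0.00466 microamperes = 0.00466 × 10^3 nanoamperes = 4.66
  1600 picoamperes = 1600 × 10^-3 nanoamperes = 1.6
  413000 picoamperes = 413000 × 10^-3 nanoamperes = 413
  4740 picoamperes = 4740 × 10^-3 nanoamperes = 4.74
  468000 picoamperes = 468000 × 10^-3 nanoamperes = 468
Sum: 4.66 + 1.6 + 413 + 4.74 + 468 = 892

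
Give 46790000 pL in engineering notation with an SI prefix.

46.79 μL

= 46.79 × 10⁻⁶ L; 10⁻⁶ is micro.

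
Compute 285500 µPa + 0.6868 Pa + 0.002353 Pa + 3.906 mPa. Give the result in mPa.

In mPa:
  285500 µPa = 285500 × 10⁻³ mPa = 285.5
  0.6868 Pa = 0.6868 × 10³ mPa = 686.8
  0.002353 Pa = 0.002353 × 10³ mPa = 2.353
  3.906 mPa → 3.906
Sum: 285.5 + 686.8 + 2.353 + 3.906 = 978.559

978.559 mPa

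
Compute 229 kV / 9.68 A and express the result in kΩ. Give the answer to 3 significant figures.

(229 × 10^3) / (9.68) = 23.657 × 10^3 Ω

23.7 kΩ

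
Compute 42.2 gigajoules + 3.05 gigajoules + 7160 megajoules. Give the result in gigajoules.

In gigajoules:
  42.2 gigajoules → 42.2
  3.05 gigajoules → 3.05
  7160 megajoules = 7160 × 10^-3 gigajoules = 7.16
Sum: 42.2 + 3.05 + 7.16 = 52.41

52.41 gigajoules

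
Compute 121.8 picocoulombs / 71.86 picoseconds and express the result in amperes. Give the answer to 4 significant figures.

1.695 amperes

(121.8e-12) / (71.86e-12) = 1.69496 A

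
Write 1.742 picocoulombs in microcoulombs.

pico = 10⁻¹², micro = 10⁻⁶; factor is 10⁻⁶.
1.742 × 10⁻⁶ = 0.000001742

0.000001742 microcoulombs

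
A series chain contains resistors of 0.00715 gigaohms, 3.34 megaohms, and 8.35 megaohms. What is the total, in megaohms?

18.84 megaohms

In megaohms:
  0.00715 gigaohms = 0.00715 × 10³ megaohms = 7.15
  3.34 megaohms → 3.34
  8.35 megaohms → 8.35
Sum: 7.15 + 3.34 + 8.35 = 18.84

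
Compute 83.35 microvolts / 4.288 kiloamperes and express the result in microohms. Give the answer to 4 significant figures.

(83.35 × 10^-6) / (4.288 × 10^3) = 19.438 × 10^-9 Ω

0.01944 microohms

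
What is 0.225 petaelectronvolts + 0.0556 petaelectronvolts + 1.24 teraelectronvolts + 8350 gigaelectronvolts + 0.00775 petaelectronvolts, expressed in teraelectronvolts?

In teraelectronvolts:
  0.225 petaelectronvolts = 0.225 × 10³ teraelectronvolts = 225
  0.0556 petaelectronvolts = 0.0556 × 10³ teraelectronvolts = 55.6
  1.24 teraelectronvolts → 1.24
  8350 gigaelectronvolts = 8350 × 10⁻³ teraelectronvolts = 8.35
  0.00775 petaelectronvolts = 0.00775 × 10³ teraelectronvolts = 7.75
Sum: 225 + 55.6 + 1.24 + 8.35 + 7.75 = 297.94

297.94 teraelectronvolts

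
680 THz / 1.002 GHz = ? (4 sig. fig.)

(680 × 10¹²) / (1.002 × 10⁹) = 678.64 × 10³

678600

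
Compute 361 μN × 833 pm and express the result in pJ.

0.300713 pJ

361 × 10^-6 × 833 × 10^-12 = 300713 × 10^-18 J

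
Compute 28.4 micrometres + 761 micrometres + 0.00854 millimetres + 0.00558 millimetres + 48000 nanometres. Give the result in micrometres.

In micrometres:
  28.4 micrometres → 28.4
  761 micrometres → 761
  0.00854 millimetres = 0.00854e3 micrometres = 8.54
  0.00558 millimetres = 0.00558e3 micrometres = 5.58
  48000 nanometres = 48000e-3 micrometres = 48
Sum: 28.4 + 761 + 8.54 + 5.58 + 48 = 851.52

851.52 micrometres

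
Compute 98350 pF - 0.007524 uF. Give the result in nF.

In nF:
  98350 pF = 98350 × 10⁻³ nF = 98.35
  0.007524 uF = 0.007524 × 10³ nF = 7.524
Difference: 98.35 - 7.524 = 90.826

90.826 nF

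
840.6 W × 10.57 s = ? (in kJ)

8.885142 kJ

840.6 × 10.57 = 8885.142 J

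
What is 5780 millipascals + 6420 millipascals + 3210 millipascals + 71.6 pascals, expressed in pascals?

87.01 pascals

In pascals:
  5780 millipascals = 5780 × 10⁻³ pascals = 5.78
  6420 millipascals = 6420 × 10⁻³ pascals = 6.42
  3210 millipascals = 3210 × 10⁻³ pascals = 3.21
  71.6 pascals → 71.6
Sum: 5.78 + 6.42 + 3.21 + 71.6 = 87.01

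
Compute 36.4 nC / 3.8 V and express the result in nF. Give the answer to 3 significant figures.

9.58 nF

(36.4 × 10⁻⁹) / (3.8) = 9.5789 × 10⁻⁹ F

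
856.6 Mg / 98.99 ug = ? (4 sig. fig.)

(856.6e6) / (98.99e-6) = 8.6534e12

8653000000000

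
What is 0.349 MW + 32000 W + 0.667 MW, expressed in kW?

1048 kW

In kW:
  0.349 MW = 0.349 × 10³ kW = 349
  32000 W = 32000 × 10⁻³ kW = 32
  0.667 MW = 0.667 × 10³ kW = 667
Sum: 349 + 32 + 667 = 1048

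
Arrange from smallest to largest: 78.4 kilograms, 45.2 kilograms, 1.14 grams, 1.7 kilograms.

78.4 kilograms = 78400 grams
45.2 kilograms = 45200 grams
1.14 grams = 1.14 grams
1.7 kilograms = 1700 grams

1.14 grams < 1.7 kilograms < 45.2 kilograms < 78.4 kilograms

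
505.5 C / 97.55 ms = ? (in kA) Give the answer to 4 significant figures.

5.182 kA

(505.5) / (97.55e-3) = 5.18196e3 A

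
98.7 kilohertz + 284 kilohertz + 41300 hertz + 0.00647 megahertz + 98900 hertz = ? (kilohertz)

529.37 kilohertz

In kilohertz:
  98.7 kilohertz → 98.7
  284 kilohertz → 284
  41300 hertz = 41300 × 10^-3 kilohertz = 41.3
  0.00647 megahertz = 0.00647 × 10^3 kilohertz = 6.47
  98900 hertz = 98900 × 10^-3 kilohertz = 98.9
Sum: 98.7 + 284 + 41.3 + 6.47 + 98.9 = 529.37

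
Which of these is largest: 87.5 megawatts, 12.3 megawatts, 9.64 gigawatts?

87.5 megawatts = 87500000 watts
12.3 megawatts = 12300000 watts
9.64 gigawatts = 9640000000 watts

9.64 gigawatts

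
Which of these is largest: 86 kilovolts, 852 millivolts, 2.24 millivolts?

86 kilovolts

86 kilovolts = 86000 volts
852 millivolts = 0.852 volts
2.24 millivolts = 0.00224 volts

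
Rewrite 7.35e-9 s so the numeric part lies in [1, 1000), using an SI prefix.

= 7.35e-9 s; 1e-9 is nano.

7.35 ns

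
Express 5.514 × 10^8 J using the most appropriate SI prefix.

= 551.4 × 10^6 J; 10^6 is mega.

551.4 MJ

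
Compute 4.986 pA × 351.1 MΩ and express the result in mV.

1.7505846 mV

4.986 × 10^-12 × 351.1 × 10^6 = 1750.5846 × 10^-6 V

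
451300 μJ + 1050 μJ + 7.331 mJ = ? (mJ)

459.681 mJ

In mJ:
  451300 μJ = 451300 × 10^-3 mJ = 451.3
  1050 μJ = 1050 × 10^-3 mJ = 1.05
  7.331 mJ → 7.331
Sum: 451.3 + 1.05 + 7.331 = 459.681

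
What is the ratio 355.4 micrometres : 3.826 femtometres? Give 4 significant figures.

92890000000

(355.4 × 10⁻⁶) / (3.826 × 10⁻¹⁵) = 92.891 × 10⁹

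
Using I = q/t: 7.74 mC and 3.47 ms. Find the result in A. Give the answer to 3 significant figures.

2.23 A

(7.74 × 10^-3) / (3.47 × 10^-3) = 2.2305 A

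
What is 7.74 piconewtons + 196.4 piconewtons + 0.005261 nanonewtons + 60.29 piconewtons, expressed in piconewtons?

269.691 piconewtons

In piconewtons:
  7.74 piconewtons → 7.74
  196.4 piconewtons → 196.4
  0.005261 nanonewtons = 0.005261 × 10³ piconewtons = 5.261
  60.29 piconewtons → 60.29
Sum: 7.74 + 196.4 + 5.261 + 60.29 = 269.691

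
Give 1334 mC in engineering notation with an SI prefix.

1.334 C

= 1.334 C; mantissa already in [1, 1000).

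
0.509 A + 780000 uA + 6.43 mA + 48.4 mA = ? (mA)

In mA:
  0.509 A = 0.509 × 10^3 mA = 509
  780000 uA = 780000 × 10^-3 mA = 780
  6.43 mA → 6.43
  48.4 mA → 48.4
Sum: 509 + 780 + 6.43 + 48.4 = 1343.83

1343.83 mA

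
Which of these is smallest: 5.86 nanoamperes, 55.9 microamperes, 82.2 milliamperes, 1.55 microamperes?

5.86 nanoamperes

5.86 nanoamperes = 0.00000000586 amperes
55.9 microamperes = 0.0000559 amperes
82.2 milliamperes = 0.0822 amperes
1.55 microamperes = 0.00000155 amperes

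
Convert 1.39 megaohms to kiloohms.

mega = 1e6, kilo = 1e3; factor is 1e3.
1.39 × 1e3 = 1390

1390 kiloohms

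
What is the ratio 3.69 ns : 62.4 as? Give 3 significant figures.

(3.69 × 10^-9) / (62.4 × 10^-18) = 0.05913 × 10^9

59100000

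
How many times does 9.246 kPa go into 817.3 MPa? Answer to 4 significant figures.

(817.3e6) / (9.246e3) = 88.395e3

88390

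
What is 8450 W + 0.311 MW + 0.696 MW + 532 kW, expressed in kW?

1547.45 kW

In kW:
  8450 W = 8450e-3 kW = 8.45
  0.311 MW = 0.311e3 kW = 311
  0.696 MW = 0.696e3 kW = 696
  532 kW → 532
Sum: 8.45 + 311 + 696 + 532 = 1547.45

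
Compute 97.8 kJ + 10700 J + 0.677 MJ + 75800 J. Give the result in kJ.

861.3 kJ

In kJ:
  97.8 kJ → 97.8
  10700 J = 10700e-3 kJ = 10.7
  0.677 MJ = 0.677e3 kJ = 677
  75800 J = 75800e-3 kJ = 75.8
Sum: 97.8 + 10.7 + 677 + 75.8 = 861.3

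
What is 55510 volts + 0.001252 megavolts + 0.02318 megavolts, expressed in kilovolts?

79.942 kilovolts

In kilovolts:
  55510 volts = 55510e-3 kilovolts = 55.51
  0.001252 megavolts = 0.001252e3 kilovolts = 1.252
  0.02318 megavolts = 0.02318e3 kilovolts = 23.18
Sum: 55.51 + 1.252 + 23.18 = 79.942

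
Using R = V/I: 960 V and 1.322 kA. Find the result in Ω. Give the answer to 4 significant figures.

0.7262 Ω

(960) / (1.322e3) = 726.172e-3 Ω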